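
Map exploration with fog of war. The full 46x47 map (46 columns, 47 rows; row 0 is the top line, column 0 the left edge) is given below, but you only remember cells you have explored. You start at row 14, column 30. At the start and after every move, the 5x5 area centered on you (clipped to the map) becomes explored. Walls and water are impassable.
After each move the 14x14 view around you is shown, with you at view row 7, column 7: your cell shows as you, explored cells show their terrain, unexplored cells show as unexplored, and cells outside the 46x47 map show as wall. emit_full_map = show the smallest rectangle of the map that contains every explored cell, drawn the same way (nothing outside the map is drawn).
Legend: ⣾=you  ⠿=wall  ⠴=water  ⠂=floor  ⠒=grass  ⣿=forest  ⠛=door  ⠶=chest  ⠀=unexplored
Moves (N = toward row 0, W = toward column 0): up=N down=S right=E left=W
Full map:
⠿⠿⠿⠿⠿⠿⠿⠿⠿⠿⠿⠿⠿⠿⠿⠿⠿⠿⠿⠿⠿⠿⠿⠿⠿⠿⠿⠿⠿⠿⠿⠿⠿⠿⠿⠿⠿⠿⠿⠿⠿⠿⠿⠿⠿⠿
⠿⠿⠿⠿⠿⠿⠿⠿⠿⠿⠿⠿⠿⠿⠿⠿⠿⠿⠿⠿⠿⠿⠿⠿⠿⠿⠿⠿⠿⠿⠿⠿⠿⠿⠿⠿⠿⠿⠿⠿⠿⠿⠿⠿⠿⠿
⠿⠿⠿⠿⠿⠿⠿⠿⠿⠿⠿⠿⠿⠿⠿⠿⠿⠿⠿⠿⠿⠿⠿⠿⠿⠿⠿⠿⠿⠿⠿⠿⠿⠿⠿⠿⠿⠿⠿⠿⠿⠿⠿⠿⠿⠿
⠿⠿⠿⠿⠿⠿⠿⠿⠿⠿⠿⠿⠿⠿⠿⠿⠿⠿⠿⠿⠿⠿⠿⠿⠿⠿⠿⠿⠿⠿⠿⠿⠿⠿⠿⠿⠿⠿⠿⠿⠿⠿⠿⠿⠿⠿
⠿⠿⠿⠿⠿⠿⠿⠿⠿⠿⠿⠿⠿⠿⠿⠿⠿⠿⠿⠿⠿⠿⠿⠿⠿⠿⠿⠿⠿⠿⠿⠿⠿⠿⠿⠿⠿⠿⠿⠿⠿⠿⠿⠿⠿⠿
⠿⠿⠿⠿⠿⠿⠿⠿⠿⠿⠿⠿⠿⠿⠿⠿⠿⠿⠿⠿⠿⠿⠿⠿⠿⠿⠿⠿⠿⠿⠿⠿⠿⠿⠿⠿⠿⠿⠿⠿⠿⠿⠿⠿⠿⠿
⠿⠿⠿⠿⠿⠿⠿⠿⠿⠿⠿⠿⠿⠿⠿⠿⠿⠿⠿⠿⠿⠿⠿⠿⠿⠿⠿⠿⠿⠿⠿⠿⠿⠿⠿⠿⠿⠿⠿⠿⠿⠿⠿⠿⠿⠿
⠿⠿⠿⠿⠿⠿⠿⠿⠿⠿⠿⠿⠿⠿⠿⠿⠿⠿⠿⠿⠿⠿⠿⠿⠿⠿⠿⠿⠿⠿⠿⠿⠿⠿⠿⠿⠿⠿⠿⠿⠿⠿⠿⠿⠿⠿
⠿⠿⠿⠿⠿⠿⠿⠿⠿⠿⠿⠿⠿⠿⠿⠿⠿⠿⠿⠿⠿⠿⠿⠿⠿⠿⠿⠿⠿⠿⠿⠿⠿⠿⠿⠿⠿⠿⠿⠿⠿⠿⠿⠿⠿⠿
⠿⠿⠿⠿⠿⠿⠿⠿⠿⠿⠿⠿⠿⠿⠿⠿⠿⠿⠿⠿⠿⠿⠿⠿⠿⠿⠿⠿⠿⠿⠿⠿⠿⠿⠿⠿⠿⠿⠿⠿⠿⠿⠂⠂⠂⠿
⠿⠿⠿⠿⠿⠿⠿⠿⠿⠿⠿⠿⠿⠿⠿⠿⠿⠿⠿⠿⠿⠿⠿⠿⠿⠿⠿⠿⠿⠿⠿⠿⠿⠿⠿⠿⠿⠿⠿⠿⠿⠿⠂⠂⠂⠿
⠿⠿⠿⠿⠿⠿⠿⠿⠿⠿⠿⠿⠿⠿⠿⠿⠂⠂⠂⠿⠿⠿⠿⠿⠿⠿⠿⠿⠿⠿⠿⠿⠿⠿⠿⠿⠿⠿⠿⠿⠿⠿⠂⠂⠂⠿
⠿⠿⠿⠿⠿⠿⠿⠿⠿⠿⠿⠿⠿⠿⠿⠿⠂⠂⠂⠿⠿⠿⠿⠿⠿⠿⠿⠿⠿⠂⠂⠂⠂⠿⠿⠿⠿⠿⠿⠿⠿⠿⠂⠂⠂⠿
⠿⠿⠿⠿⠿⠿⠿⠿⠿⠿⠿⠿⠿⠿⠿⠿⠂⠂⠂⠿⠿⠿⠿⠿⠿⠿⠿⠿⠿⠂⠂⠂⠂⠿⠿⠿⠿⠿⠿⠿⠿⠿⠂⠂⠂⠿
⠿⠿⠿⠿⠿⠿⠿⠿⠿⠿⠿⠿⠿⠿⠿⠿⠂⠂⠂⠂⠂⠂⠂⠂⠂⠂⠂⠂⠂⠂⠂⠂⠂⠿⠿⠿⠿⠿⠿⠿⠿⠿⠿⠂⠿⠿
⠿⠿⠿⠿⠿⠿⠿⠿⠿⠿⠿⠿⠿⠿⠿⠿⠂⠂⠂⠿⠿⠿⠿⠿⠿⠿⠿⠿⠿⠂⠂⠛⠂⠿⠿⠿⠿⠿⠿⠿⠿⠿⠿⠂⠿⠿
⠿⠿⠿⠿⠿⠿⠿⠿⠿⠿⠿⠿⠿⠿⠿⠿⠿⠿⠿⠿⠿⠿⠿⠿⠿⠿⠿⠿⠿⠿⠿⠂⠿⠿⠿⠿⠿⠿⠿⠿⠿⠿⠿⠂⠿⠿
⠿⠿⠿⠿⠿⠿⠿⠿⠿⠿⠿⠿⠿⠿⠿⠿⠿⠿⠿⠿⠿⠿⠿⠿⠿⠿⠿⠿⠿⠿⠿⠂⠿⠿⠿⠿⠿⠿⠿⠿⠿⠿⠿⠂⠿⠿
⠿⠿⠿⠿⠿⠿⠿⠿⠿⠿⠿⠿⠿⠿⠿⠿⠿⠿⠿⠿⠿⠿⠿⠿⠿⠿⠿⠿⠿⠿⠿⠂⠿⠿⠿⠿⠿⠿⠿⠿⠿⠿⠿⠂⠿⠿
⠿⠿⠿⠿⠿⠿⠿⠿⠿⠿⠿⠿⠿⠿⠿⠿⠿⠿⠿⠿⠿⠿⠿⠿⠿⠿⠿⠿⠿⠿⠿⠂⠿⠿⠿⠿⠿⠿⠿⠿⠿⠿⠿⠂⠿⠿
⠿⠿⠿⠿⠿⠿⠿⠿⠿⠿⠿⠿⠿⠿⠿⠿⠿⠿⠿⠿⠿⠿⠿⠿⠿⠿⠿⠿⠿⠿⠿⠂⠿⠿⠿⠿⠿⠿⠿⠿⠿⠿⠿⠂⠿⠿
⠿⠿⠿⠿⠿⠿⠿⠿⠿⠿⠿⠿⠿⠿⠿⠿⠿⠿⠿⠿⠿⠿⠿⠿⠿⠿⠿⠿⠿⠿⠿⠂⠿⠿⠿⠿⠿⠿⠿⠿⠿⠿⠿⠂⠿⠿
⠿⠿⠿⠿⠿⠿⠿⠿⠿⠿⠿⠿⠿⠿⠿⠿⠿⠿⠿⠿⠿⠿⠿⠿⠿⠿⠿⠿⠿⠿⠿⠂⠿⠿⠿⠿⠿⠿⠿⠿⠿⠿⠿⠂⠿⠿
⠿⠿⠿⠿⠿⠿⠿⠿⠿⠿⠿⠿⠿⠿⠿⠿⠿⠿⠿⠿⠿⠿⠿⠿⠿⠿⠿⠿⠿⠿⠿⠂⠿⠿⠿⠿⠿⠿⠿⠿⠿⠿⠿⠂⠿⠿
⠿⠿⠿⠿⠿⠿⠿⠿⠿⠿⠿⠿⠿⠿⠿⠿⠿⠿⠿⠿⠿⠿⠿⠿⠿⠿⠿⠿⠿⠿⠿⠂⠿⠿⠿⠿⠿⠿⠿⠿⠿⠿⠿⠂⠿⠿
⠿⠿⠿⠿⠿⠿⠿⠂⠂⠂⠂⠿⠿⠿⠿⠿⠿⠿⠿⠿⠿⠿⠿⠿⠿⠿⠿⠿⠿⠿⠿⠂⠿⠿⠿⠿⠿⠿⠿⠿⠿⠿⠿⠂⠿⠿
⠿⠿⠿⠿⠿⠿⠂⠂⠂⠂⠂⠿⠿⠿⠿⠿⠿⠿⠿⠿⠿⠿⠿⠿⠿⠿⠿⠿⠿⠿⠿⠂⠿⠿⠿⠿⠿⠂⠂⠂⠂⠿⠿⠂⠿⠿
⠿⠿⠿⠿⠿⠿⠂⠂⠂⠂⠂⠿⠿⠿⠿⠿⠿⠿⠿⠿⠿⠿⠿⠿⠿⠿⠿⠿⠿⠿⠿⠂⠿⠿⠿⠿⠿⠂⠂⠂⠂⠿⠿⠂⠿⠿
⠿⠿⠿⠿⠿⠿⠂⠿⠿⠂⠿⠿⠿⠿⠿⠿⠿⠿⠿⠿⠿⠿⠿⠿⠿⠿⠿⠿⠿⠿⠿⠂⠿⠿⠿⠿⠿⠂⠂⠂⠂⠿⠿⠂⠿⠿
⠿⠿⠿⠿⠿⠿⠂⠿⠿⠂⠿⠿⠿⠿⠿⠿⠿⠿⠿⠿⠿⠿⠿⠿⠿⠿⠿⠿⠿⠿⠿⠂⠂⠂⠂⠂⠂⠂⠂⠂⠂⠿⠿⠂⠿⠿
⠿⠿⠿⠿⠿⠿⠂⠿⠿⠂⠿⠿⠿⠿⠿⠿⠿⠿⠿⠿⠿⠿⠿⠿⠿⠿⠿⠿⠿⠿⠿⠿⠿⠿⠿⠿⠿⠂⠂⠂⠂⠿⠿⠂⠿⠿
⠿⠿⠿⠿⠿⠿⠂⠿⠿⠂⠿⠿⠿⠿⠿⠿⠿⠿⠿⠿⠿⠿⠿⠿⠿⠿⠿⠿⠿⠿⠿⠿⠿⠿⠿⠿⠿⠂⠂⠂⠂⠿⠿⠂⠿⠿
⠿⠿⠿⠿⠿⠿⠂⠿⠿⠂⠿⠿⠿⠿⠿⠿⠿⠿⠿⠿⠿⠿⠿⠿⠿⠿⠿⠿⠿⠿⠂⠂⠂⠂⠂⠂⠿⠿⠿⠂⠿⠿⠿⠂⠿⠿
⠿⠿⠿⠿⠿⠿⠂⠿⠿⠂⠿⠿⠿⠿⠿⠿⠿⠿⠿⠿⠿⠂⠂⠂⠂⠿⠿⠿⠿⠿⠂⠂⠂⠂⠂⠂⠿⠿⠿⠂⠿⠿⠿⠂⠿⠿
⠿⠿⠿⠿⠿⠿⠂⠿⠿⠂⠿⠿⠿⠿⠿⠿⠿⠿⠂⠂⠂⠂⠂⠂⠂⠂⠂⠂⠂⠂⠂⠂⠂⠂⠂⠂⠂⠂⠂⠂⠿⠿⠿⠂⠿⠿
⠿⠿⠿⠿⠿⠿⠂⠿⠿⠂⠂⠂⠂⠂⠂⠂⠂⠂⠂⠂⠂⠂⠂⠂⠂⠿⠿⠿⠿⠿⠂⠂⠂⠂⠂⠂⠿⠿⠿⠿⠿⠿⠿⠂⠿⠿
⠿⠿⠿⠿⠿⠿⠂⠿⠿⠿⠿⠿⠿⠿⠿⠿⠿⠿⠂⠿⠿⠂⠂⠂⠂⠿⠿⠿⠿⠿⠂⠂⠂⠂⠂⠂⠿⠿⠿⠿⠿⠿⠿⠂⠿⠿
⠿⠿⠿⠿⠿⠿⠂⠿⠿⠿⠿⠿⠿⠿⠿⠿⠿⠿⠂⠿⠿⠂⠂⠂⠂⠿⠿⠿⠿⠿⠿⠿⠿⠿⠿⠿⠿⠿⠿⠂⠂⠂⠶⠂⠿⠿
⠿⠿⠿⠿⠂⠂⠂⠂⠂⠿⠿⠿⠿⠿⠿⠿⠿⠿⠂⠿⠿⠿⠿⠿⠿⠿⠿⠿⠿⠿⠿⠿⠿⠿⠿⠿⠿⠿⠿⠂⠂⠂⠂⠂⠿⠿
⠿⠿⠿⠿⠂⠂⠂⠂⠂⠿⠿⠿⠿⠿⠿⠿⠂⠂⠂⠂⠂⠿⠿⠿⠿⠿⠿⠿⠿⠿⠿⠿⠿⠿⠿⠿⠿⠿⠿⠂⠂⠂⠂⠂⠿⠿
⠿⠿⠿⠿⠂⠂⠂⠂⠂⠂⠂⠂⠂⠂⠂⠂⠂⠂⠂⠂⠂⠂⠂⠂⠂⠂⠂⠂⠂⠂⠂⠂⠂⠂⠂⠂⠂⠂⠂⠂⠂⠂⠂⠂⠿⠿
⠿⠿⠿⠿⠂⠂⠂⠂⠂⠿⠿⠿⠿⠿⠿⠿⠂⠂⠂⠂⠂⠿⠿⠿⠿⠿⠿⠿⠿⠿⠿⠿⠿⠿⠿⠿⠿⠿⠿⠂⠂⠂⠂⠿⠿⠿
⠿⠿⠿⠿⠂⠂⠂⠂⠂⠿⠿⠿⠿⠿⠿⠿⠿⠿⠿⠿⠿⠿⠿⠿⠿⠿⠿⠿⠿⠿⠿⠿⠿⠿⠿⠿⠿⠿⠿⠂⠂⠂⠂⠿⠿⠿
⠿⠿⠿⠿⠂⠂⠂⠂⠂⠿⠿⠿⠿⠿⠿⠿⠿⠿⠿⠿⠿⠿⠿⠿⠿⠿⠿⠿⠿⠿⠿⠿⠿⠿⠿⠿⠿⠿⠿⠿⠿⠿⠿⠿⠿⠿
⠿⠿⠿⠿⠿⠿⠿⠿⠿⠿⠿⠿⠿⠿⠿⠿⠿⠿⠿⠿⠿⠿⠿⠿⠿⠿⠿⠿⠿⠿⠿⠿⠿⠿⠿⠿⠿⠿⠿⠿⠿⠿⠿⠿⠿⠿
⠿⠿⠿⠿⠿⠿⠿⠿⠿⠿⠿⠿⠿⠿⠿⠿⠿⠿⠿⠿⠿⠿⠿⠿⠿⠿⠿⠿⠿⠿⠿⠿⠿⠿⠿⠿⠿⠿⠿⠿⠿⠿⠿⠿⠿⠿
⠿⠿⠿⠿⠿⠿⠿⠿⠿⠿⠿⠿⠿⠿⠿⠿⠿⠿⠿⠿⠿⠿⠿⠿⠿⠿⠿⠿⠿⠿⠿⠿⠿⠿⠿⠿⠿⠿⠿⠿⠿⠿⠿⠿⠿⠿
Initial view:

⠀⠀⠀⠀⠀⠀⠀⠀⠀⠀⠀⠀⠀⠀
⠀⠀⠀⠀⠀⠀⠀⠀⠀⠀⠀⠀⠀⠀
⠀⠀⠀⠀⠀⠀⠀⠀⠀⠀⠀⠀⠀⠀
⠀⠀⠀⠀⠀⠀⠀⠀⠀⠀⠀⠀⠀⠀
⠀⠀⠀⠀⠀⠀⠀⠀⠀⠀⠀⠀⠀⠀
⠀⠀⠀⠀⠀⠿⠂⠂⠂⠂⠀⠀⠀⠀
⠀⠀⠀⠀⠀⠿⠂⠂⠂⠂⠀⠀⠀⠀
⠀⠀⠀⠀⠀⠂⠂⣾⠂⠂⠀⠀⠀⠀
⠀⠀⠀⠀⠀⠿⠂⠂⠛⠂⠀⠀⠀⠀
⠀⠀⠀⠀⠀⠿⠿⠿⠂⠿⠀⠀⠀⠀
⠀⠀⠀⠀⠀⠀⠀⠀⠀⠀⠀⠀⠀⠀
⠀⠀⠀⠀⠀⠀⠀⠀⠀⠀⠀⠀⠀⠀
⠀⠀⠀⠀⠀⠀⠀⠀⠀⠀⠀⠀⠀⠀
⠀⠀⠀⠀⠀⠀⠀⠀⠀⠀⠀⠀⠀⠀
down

⠀⠀⠀⠀⠀⠀⠀⠀⠀⠀⠀⠀⠀⠀
⠀⠀⠀⠀⠀⠀⠀⠀⠀⠀⠀⠀⠀⠀
⠀⠀⠀⠀⠀⠀⠀⠀⠀⠀⠀⠀⠀⠀
⠀⠀⠀⠀⠀⠀⠀⠀⠀⠀⠀⠀⠀⠀
⠀⠀⠀⠀⠀⠿⠂⠂⠂⠂⠀⠀⠀⠀
⠀⠀⠀⠀⠀⠿⠂⠂⠂⠂⠀⠀⠀⠀
⠀⠀⠀⠀⠀⠂⠂⠂⠂⠂⠀⠀⠀⠀
⠀⠀⠀⠀⠀⠿⠂⣾⠛⠂⠀⠀⠀⠀
⠀⠀⠀⠀⠀⠿⠿⠿⠂⠿⠀⠀⠀⠀
⠀⠀⠀⠀⠀⠿⠿⠿⠂⠿⠀⠀⠀⠀
⠀⠀⠀⠀⠀⠀⠀⠀⠀⠀⠀⠀⠀⠀
⠀⠀⠀⠀⠀⠀⠀⠀⠀⠀⠀⠀⠀⠀
⠀⠀⠀⠀⠀⠀⠀⠀⠀⠀⠀⠀⠀⠀
⠀⠀⠀⠀⠀⠀⠀⠀⠀⠀⠀⠀⠀⠀

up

⠀⠀⠀⠀⠀⠀⠀⠀⠀⠀⠀⠀⠀⠀
⠀⠀⠀⠀⠀⠀⠀⠀⠀⠀⠀⠀⠀⠀
⠀⠀⠀⠀⠀⠀⠀⠀⠀⠀⠀⠀⠀⠀
⠀⠀⠀⠀⠀⠀⠀⠀⠀⠀⠀⠀⠀⠀
⠀⠀⠀⠀⠀⠀⠀⠀⠀⠀⠀⠀⠀⠀
⠀⠀⠀⠀⠀⠿⠂⠂⠂⠂⠀⠀⠀⠀
⠀⠀⠀⠀⠀⠿⠂⠂⠂⠂⠀⠀⠀⠀
⠀⠀⠀⠀⠀⠂⠂⣾⠂⠂⠀⠀⠀⠀
⠀⠀⠀⠀⠀⠿⠂⠂⠛⠂⠀⠀⠀⠀
⠀⠀⠀⠀⠀⠿⠿⠿⠂⠿⠀⠀⠀⠀
⠀⠀⠀⠀⠀⠿⠿⠿⠂⠿⠀⠀⠀⠀
⠀⠀⠀⠀⠀⠀⠀⠀⠀⠀⠀⠀⠀⠀
⠀⠀⠀⠀⠀⠀⠀⠀⠀⠀⠀⠀⠀⠀
⠀⠀⠀⠀⠀⠀⠀⠀⠀⠀⠀⠀⠀⠀

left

⠀⠀⠀⠀⠀⠀⠀⠀⠀⠀⠀⠀⠀⠀
⠀⠀⠀⠀⠀⠀⠀⠀⠀⠀⠀⠀⠀⠀
⠀⠀⠀⠀⠀⠀⠀⠀⠀⠀⠀⠀⠀⠀
⠀⠀⠀⠀⠀⠀⠀⠀⠀⠀⠀⠀⠀⠀
⠀⠀⠀⠀⠀⠀⠀⠀⠀⠀⠀⠀⠀⠀
⠀⠀⠀⠀⠀⠿⠿⠂⠂⠂⠂⠀⠀⠀
⠀⠀⠀⠀⠀⠿⠿⠂⠂⠂⠂⠀⠀⠀
⠀⠀⠀⠀⠀⠂⠂⣾⠂⠂⠂⠀⠀⠀
⠀⠀⠀⠀⠀⠿⠿⠂⠂⠛⠂⠀⠀⠀
⠀⠀⠀⠀⠀⠿⠿⠿⠿⠂⠿⠀⠀⠀
⠀⠀⠀⠀⠀⠀⠿⠿⠿⠂⠿⠀⠀⠀
⠀⠀⠀⠀⠀⠀⠀⠀⠀⠀⠀⠀⠀⠀
⠀⠀⠀⠀⠀⠀⠀⠀⠀⠀⠀⠀⠀⠀
⠀⠀⠀⠀⠀⠀⠀⠀⠀⠀⠀⠀⠀⠀

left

⠀⠀⠀⠀⠀⠀⠀⠀⠀⠀⠀⠀⠀⠀
⠀⠀⠀⠀⠀⠀⠀⠀⠀⠀⠀⠀⠀⠀
⠀⠀⠀⠀⠀⠀⠀⠀⠀⠀⠀⠀⠀⠀
⠀⠀⠀⠀⠀⠀⠀⠀⠀⠀⠀⠀⠀⠀
⠀⠀⠀⠀⠀⠀⠀⠀⠀⠀⠀⠀⠀⠀
⠀⠀⠀⠀⠀⠿⠿⠿⠂⠂⠂⠂⠀⠀
⠀⠀⠀⠀⠀⠿⠿⠿⠂⠂⠂⠂⠀⠀
⠀⠀⠀⠀⠀⠂⠂⣾⠂⠂⠂⠂⠀⠀
⠀⠀⠀⠀⠀⠿⠿⠿⠂⠂⠛⠂⠀⠀
⠀⠀⠀⠀⠀⠿⠿⠿⠿⠿⠂⠿⠀⠀
⠀⠀⠀⠀⠀⠀⠀⠿⠿⠿⠂⠿⠀⠀
⠀⠀⠀⠀⠀⠀⠀⠀⠀⠀⠀⠀⠀⠀
⠀⠀⠀⠀⠀⠀⠀⠀⠀⠀⠀⠀⠀⠀
⠀⠀⠀⠀⠀⠀⠀⠀⠀⠀⠀⠀⠀⠀

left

⠀⠀⠀⠀⠀⠀⠀⠀⠀⠀⠀⠀⠀⠀
⠀⠀⠀⠀⠀⠀⠀⠀⠀⠀⠀⠀⠀⠀
⠀⠀⠀⠀⠀⠀⠀⠀⠀⠀⠀⠀⠀⠀
⠀⠀⠀⠀⠀⠀⠀⠀⠀⠀⠀⠀⠀⠀
⠀⠀⠀⠀⠀⠀⠀⠀⠀⠀⠀⠀⠀⠀
⠀⠀⠀⠀⠀⠿⠿⠿⠿⠂⠂⠂⠂⠀
⠀⠀⠀⠀⠀⠿⠿⠿⠿⠂⠂⠂⠂⠀
⠀⠀⠀⠀⠀⠂⠂⣾⠂⠂⠂⠂⠂⠀
⠀⠀⠀⠀⠀⠿⠿⠿⠿⠂⠂⠛⠂⠀
⠀⠀⠀⠀⠀⠿⠿⠿⠿⠿⠿⠂⠿⠀
⠀⠀⠀⠀⠀⠀⠀⠀⠿⠿⠿⠂⠿⠀
⠀⠀⠀⠀⠀⠀⠀⠀⠀⠀⠀⠀⠀⠀
⠀⠀⠀⠀⠀⠀⠀⠀⠀⠀⠀⠀⠀⠀
⠀⠀⠀⠀⠀⠀⠀⠀⠀⠀⠀⠀⠀⠀

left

⠀⠀⠀⠀⠀⠀⠀⠀⠀⠀⠀⠀⠀⠀
⠀⠀⠀⠀⠀⠀⠀⠀⠀⠀⠀⠀⠀⠀
⠀⠀⠀⠀⠀⠀⠀⠀⠀⠀⠀⠀⠀⠀
⠀⠀⠀⠀⠀⠀⠀⠀⠀⠀⠀⠀⠀⠀
⠀⠀⠀⠀⠀⠀⠀⠀⠀⠀⠀⠀⠀⠀
⠀⠀⠀⠀⠀⠿⠿⠿⠿⠿⠂⠂⠂⠂
⠀⠀⠀⠀⠀⠿⠿⠿⠿⠿⠂⠂⠂⠂
⠀⠀⠀⠀⠀⠂⠂⣾⠂⠂⠂⠂⠂⠂
⠀⠀⠀⠀⠀⠿⠿⠿⠿⠿⠂⠂⠛⠂
⠀⠀⠀⠀⠀⠿⠿⠿⠿⠿⠿⠿⠂⠿
⠀⠀⠀⠀⠀⠀⠀⠀⠀⠿⠿⠿⠂⠿
⠀⠀⠀⠀⠀⠀⠀⠀⠀⠀⠀⠀⠀⠀
⠀⠀⠀⠀⠀⠀⠀⠀⠀⠀⠀⠀⠀⠀
⠀⠀⠀⠀⠀⠀⠀⠀⠀⠀⠀⠀⠀⠀

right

⠀⠀⠀⠀⠀⠀⠀⠀⠀⠀⠀⠀⠀⠀
⠀⠀⠀⠀⠀⠀⠀⠀⠀⠀⠀⠀⠀⠀
⠀⠀⠀⠀⠀⠀⠀⠀⠀⠀⠀⠀⠀⠀
⠀⠀⠀⠀⠀⠀⠀⠀⠀⠀⠀⠀⠀⠀
⠀⠀⠀⠀⠀⠀⠀⠀⠀⠀⠀⠀⠀⠀
⠀⠀⠀⠀⠿⠿⠿⠿⠿⠂⠂⠂⠂⠀
⠀⠀⠀⠀⠿⠿⠿⠿⠿⠂⠂⠂⠂⠀
⠀⠀⠀⠀⠂⠂⠂⣾⠂⠂⠂⠂⠂⠀
⠀⠀⠀⠀⠿⠿⠿⠿⠿⠂⠂⠛⠂⠀
⠀⠀⠀⠀⠿⠿⠿⠿⠿⠿⠿⠂⠿⠀
⠀⠀⠀⠀⠀⠀⠀⠀⠿⠿⠿⠂⠿⠀
⠀⠀⠀⠀⠀⠀⠀⠀⠀⠀⠀⠀⠀⠀
⠀⠀⠀⠀⠀⠀⠀⠀⠀⠀⠀⠀⠀⠀
⠀⠀⠀⠀⠀⠀⠀⠀⠀⠀⠀⠀⠀⠀

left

⠀⠀⠀⠀⠀⠀⠀⠀⠀⠀⠀⠀⠀⠀
⠀⠀⠀⠀⠀⠀⠀⠀⠀⠀⠀⠀⠀⠀
⠀⠀⠀⠀⠀⠀⠀⠀⠀⠀⠀⠀⠀⠀
⠀⠀⠀⠀⠀⠀⠀⠀⠀⠀⠀⠀⠀⠀
⠀⠀⠀⠀⠀⠀⠀⠀⠀⠀⠀⠀⠀⠀
⠀⠀⠀⠀⠀⠿⠿⠿⠿⠿⠂⠂⠂⠂
⠀⠀⠀⠀⠀⠿⠿⠿⠿⠿⠂⠂⠂⠂
⠀⠀⠀⠀⠀⠂⠂⣾⠂⠂⠂⠂⠂⠂
⠀⠀⠀⠀⠀⠿⠿⠿⠿⠿⠂⠂⠛⠂
⠀⠀⠀⠀⠀⠿⠿⠿⠿⠿⠿⠿⠂⠿
⠀⠀⠀⠀⠀⠀⠀⠀⠀⠿⠿⠿⠂⠿
⠀⠀⠀⠀⠀⠀⠀⠀⠀⠀⠀⠀⠀⠀
⠀⠀⠀⠀⠀⠀⠀⠀⠀⠀⠀⠀⠀⠀
⠀⠀⠀⠀⠀⠀⠀⠀⠀⠀⠀⠀⠀⠀

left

⠀⠀⠀⠀⠀⠀⠀⠀⠀⠀⠀⠀⠀⠀
⠀⠀⠀⠀⠀⠀⠀⠀⠀⠀⠀⠀⠀⠀
⠀⠀⠀⠀⠀⠀⠀⠀⠀⠀⠀⠀⠀⠀
⠀⠀⠀⠀⠀⠀⠀⠀⠀⠀⠀⠀⠀⠀
⠀⠀⠀⠀⠀⠀⠀⠀⠀⠀⠀⠀⠀⠀
⠀⠀⠀⠀⠀⠿⠿⠿⠿⠿⠿⠂⠂⠂
⠀⠀⠀⠀⠀⠿⠿⠿⠿⠿⠿⠂⠂⠂
⠀⠀⠀⠀⠀⠂⠂⣾⠂⠂⠂⠂⠂⠂
⠀⠀⠀⠀⠀⠿⠿⠿⠿⠿⠿⠂⠂⠛
⠀⠀⠀⠀⠀⠿⠿⠿⠿⠿⠿⠿⠿⠂
⠀⠀⠀⠀⠀⠀⠀⠀⠀⠀⠿⠿⠿⠂
⠀⠀⠀⠀⠀⠀⠀⠀⠀⠀⠀⠀⠀⠀
⠀⠀⠀⠀⠀⠀⠀⠀⠀⠀⠀⠀⠀⠀
⠀⠀⠀⠀⠀⠀⠀⠀⠀⠀⠀⠀⠀⠀

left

⠀⠀⠀⠀⠀⠀⠀⠀⠀⠀⠀⠀⠀⠀
⠀⠀⠀⠀⠀⠀⠀⠀⠀⠀⠀⠀⠀⠀
⠀⠀⠀⠀⠀⠀⠀⠀⠀⠀⠀⠀⠀⠀
⠀⠀⠀⠀⠀⠀⠀⠀⠀⠀⠀⠀⠀⠀
⠀⠀⠀⠀⠀⠀⠀⠀⠀⠀⠀⠀⠀⠀
⠀⠀⠀⠀⠀⠿⠿⠿⠿⠿⠿⠿⠂⠂
⠀⠀⠀⠀⠀⠿⠿⠿⠿⠿⠿⠿⠂⠂
⠀⠀⠀⠀⠀⠂⠂⣾⠂⠂⠂⠂⠂⠂
⠀⠀⠀⠀⠀⠿⠿⠿⠿⠿⠿⠿⠂⠂
⠀⠀⠀⠀⠀⠿⠿⠿⠿⠿⠿⠿⠿⠿
⠀⠀⠀⠀⠀⠀⠀⠀⠀⠀⠀⠿⠿⠿
⠀⠀⠀⠀⠀⠀⠀⠀⠀⠀⠀⠀⠀⠀
⠀⠀⠀⠀⠀⠀⠀⠀⠀⠀⠀⠀⠀⠀
⠀⠀⠀⠀⠀⠀⠀⠀⠀⠀⠀⠀⠀⠀

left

⠀⠀⠀⠀⠀⠀⠀⠀⠀⠀⠀⠀⠀⠀
⠀⠀⠀⠀⠀⠀⠀⠀⠀⠀⠀⠀⠀⠀
⠀⠀⠀⠀⠀⠀⠀⠀⠀⠀⠀⠀⠀⠀
⠀⠀⠀⠀⠀⠀⠀⠀⠀⠀⠀⠀⠀⠀
⠀⠀⠀⠀⠀⠀⠀⠀⠀⠀⠀⠀⠀⠀
⠀⠀⠀⠀⠀⠿⠿⠿⠿⠿⠿⠿⠿⠂
⠀⠀⠀⠀⠀⠿⠿⠿⠿⠿⠿⠿⠿⠂
⠀⠀⠀⠀⠀⠂⠂⣾⠂⠂⠂⠂⠂⠂
⠀⠀⠀⠀⠀⠿⠿⠿⠿⠿⠿⠿⠿⠂
⠀⠀⠀⠀⠀⠿⠿⠿⠿⠿⠿⠿⠿⠿
⠀⠀⠀⠀⠀⠀⠀⠀⠀⠀⠀⠀⠿⠿
⠀⠀⠀⠀⠀⠀⠀⠀⠀⠀⠀⠀⠀⠀
⠀⠀⠀⠀⠀⠀⠀⠀⠀⠀⠀⠀⠀⠀
⠀⠀⠀⠀⠀⠀⠀⠀⠀⠀⠀⠀⠀⠀

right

⠀⠀⠀⠀⠀⠀⠀⠀⠀⠀⠀⠀⠀⠀
⠀⠀⠀⠀⠀⠀⠀⠀⠀⠀⠀⠀⠀⠀
⠀⠀⠀⠀⠀⠀⠀⠀⠀⠀⠀⠀⠀⠀
⠀⠀⠀⠀⠀⠀⠀⠀⠀⠀⠀⠀⠀⠀
⠀⠀⠀⠀⠀⠀⠀⠀⠀⠀⠀⠀⠀⠀
⠀⠀⠀⠀⠿⠿⠿⠿⠿⠿⠿⠿⠂⠂
⠀⠀⠀⠀⠿⠿⠿⠿⠿⠿⠿⠿⠂⠂
⠀⠀⠀⠀⠂⠂⠂⣾⠂⠂⠂⠂⠂⠂
⠀⠀⠀⠀⠿⠿⠿⠿⠿⠿⠿⠿⠂⠂
⠀⠀⠀⠀⠿⠿⠿⠿⠿⠿⠿⠿⠿⠿
⠀⠀⠀⠀⠀⠀⠀⠀⠀⠀⠀⠿⠿⠿
⠀⠀⠀⠀⠀⠀⠀⠀⠀⠀⠀⠀⠀⠀
⠀⠀⠀⠀⠀⠀⠀⠀⠀⠀⠀⠀⠀⠀
⠀⠀⠀⠀⠀⠀⠀⠀⠀⠀⠀⠀⠀⠀

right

⠀⠀⠀⠀⠀⠀⠀⠀⠀⠀⠀⠀⠀⠀
⠀⠀⠀⠀⠀⠀⠀⠀⠀⠀⠀⠀⠀⠀
⠀⠀⠀⠀⠀⠀⠀⠀⠀⠀⠀⠀⠀⠀
⠀⠀⠀⠀⠀⠀⠀⠀⠀⠀⠀⠀⠀⠀
⠀⠀⠀⠀⠀⠀⠀⠀⠀⠀⠀⠀⠀⠀
⠀⠀⠀⠿⠿⠿⠿⠿⠿⠿⠿⠂⠂⠂
⠀⠀⠀⠿⠿⠿⠿⠿⠿⠿⠿⠂⠂⠂
⠀⠀⠀⠂⠂⠂⠂⣾⠂⠂⠂⠂⠂⠂
⠀⠀⠀⠿⠿⠿⠿⠿⠿⠿⠿⠂⠂⠛
⠀⠀⠀⠿⠿⠿⠿⠿⠿⠿⠿⠿⠿⠂
⠀⠀⠀⠀⠀⠀⠀⠀⠀⠀⠿⠿⠿⠂
⠀⠀⠀⠀⠀⠀⠀⠀⠀⠀⠀⠀⠀⠀
⠀⠀⠀⠀⠀⠀⠀⠀⠀⠀⠀⠀⠀⠀
⠀⠀⠀⠀⠀⠀⠀⠀⠀⠀⠀⠀⠀⠀

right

⠀⠀⠀⠀⠀⠀⠀⠀⠀⠀⠀⠀⠀⠀
⠀⠀⠀⠀⠀⠀⠀⠀⠀⠀⠀⠀⠀⠀
⠀⠀⠀⠀⠀⠀⠀⠀⠀⠀⠀⠀⠀⠀
⠀⠀⠀⠀⠀⠀⠀⠀⠀⠀⠀⠀⠀⠀
⠀⠀⠀⠀⠀⠀⠀⠀⠀⠀⠀⠀⠀⠀
⠀⠀⠿⠿⠿⠿⠿⠿⠿⠿⠂⠂⠂⠂
⠀⠀⠿⠿⠿⠿⠿⠿⠿⠿⠂⠂⠂⠂
⠀⠀⠂⠂⠂⠂⠂⣾⠂⠂⠂⠂⠂⠂
⠀⠀⠿⠿⠿⠿⠿⠿⠿⠿⠂⠂⠛⠂
⠀⠀⠿⠿⠿⠿⠿⠿⠿⠿⠿⠿⠂⠿
⠀⠀⠀⠀⠀⠀⠀⠀⠀⠿⠿⠿⠂⠿
⠀⠀⠀⠀⠀⠀⠀⠀⠀⠀⠀⠀⠀⠀
⠀⠀⠀⠀⠀⠀⠀⠀⠀⠀⠀⠀⠀⠀
⠀⠀⠀⠀⠀⠀⠀⠀⠀⠀⠀⠀⠀⠀

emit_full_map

⠿⠿⠿⠿⠿⠿⠿⠿⠂⠂⠂⠂
⠿⠿⠿⠿⠿⠿⠿⠿⠂⠂⠂⠂
⠂⠂⠂⠂⠂⣾⠂⠂⠂⠂⠂⠂
⠿⠿⠿⠿⠿⠿⠿⠿⠂⠂⠛⠂
⠿⠿⠿⠿⠿⠿⠿⠿⠿⠿⠂⠿
⠀⠀⠀⠀⠀⠀⠀⠿⠿⠿⠂⠿


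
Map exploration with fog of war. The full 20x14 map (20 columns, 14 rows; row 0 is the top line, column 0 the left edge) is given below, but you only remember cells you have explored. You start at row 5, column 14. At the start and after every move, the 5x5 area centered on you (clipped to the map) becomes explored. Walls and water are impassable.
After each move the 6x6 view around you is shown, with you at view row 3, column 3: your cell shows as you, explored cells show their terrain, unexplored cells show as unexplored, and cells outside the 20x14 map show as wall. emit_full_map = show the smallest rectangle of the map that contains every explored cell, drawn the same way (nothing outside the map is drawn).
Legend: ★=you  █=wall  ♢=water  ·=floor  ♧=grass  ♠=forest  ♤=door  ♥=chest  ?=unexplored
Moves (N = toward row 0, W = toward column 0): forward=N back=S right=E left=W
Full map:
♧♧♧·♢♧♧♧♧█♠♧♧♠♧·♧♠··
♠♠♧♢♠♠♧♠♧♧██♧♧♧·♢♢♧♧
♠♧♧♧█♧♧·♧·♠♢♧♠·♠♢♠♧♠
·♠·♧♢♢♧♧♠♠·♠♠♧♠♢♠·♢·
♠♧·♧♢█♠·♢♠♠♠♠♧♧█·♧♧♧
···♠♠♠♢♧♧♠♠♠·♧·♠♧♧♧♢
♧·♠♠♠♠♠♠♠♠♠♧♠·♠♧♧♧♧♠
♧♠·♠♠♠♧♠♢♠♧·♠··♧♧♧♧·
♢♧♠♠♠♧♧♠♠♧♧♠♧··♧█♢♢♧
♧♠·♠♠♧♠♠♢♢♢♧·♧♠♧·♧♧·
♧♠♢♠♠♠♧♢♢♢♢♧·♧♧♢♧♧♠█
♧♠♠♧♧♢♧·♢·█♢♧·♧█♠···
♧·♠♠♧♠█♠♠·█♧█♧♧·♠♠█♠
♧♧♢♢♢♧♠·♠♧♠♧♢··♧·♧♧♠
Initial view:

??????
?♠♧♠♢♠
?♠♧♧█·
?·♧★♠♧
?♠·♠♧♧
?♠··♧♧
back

?♠♧♠♢♠
?♠♧♧█·
?·♧·♠♧
?♠·★♧♧
?♠··♧♧
?♧··♧█

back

?♠♧♧█·
?·♧·♠♧
?♠·♠♧♧
?♠·★♧♧
?♧··♧█
?·♧♠♧·

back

?·♧·♠♧
?♠·♠♧♧
?♠··♧♧
?♧·★♧█
?·♧♠♧·
?·♧♧♢♧

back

?♠·♠♧♧
?♠··♧♧
?♧··♧█
?·♧★♧·
?·♧♧♢♧
?♧·♧█♠

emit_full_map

♠♧♠♢♠
♠♧♧█·
·♧·♠♧
♠·♠♧♧
♠··♧♧
♧··♧█
·♧★♧·
·♧♧♢♧
♧·♧█♠

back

?♠··♧♧
?♧··♧█
?·♧♠♧·
?·♧★♢♧
?♧·♧█♠
?█♧♧·♠

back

?♧··♧█
?·♧♠♧·
?·♧♧♢♧
?♧·★█♠
?█♧♧·♠
?♢··♧·

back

?·♧♠♧·
?·♧♧♢♧
?♧·♧█♠
?█♧★·♠
?♢··♧·
██████

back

?·♧♧♢♧
?♧·♧█♠
?█♧♧·♠
?♢·★♧·
██████
██████

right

·♧♧♢♧?
♧·♧█♠·
█♧♧·♠♠
♢··★·♧
██████
██████

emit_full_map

♠♧♠♢♠?
♠♧♧█·?
·♧·♠♧?
♠·♠♧♧?
♠··♧♧?
♧··♧█?
·♧♠♧·?
·♧♧♢♧?
♧·♧█♠·
█♧♧·♠♠
♢··★·♧

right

♧♧♢♧??
·♧█♠··
♧♧·♠♠█
··♧★♧♧
██████
██████

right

♧♢♧???
♧█♠···
♧·♠♠█♠
·♧·★♧♠
██████
██████

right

♢♧???█
█♠···█
·♠♠█♠█
♧·♧★♠█
██████
██████

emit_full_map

♠♧♠♢♠???
♠♧♧█·???
·♧·♠♧???
♠·♠♧♧???
♠··♧♧???
♧··♧█???
·♧♠♧·???
·♧♧♢♧???
♧·♧█♠···
█♧♧·♠♠█♠
♢··♧·♧★♠


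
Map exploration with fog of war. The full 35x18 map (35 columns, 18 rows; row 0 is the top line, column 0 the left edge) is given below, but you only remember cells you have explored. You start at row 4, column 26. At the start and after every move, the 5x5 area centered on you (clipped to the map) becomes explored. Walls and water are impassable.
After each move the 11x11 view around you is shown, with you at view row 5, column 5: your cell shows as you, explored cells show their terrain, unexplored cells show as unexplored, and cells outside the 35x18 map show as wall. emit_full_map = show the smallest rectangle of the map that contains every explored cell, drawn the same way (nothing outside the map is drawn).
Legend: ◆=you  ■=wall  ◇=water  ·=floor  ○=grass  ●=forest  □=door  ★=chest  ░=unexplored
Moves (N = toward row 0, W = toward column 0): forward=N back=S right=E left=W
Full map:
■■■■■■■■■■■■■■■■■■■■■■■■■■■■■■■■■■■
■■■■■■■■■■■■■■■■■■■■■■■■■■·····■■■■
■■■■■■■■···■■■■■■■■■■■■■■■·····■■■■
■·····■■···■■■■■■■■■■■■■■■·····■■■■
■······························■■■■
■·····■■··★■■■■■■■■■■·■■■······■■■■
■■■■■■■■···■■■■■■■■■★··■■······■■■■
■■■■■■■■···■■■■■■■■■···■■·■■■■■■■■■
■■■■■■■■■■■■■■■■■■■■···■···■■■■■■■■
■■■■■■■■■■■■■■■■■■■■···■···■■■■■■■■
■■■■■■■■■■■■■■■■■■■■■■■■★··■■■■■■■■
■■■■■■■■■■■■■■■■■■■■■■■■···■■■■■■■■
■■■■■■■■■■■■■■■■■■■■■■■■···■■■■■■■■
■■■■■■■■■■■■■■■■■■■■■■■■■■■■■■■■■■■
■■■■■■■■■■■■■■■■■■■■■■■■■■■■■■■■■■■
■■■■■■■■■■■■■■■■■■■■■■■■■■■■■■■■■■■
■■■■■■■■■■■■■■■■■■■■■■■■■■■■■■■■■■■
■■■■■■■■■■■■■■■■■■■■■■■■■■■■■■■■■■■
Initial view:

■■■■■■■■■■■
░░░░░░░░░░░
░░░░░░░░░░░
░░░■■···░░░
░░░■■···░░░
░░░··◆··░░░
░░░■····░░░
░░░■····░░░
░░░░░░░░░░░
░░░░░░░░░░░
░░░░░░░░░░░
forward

■■■■■■■■■■■
■■■■■■■■■■■
░░░░░░░░░░░
░░░■■···░░░
░░░■■···░░░
░░░■■◆··░░░
░░░·····░░░
░░░■····░░░
░░░■····░░░
░░░░░░░░░░░
░░░░░░░░░░░

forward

■■■■■■■■■■■
■■■■■■■■■■■
■■■■■■■■■■■
░░░■■■■■░░░
░░░■■···░░░
░░░■■◆··░░░
░░░■■···░░░
░░░·····░░░
░░░■····░░░
░░░■····░░░
░░░░░░░░░░░

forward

■■■■■■■■■■■
■■■■■■■■■■■
■■■■■■■■■■■
■■■■■■■■■■■
░░░■■■■■░░░
░░░■■◆··░░░
░░░■■···░░░
░░░■■···░░░
░░░·····░░░
░░░■····░░░
░░░■····░░░

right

■■■■■■■■■■■
■■■■■■■■■■■
■■■■■■■■■■■
■■■■■■■■■■■
░░■■■■■■░░░
░░■■·◆··░░░
░░■■····░░░
░░■■····░░░
░░·····░░░░
░░■····░░░░
░░■····░░░░

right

■■■■■■■■■■■
■■■■■■■■■■■
■■■■■■■■■■■
■■■■■■■■■■■
░■■■■■■■░░░
░■■··◆··░░░
░■■·····░░░
░■■·····░░░
░·····░░░░░
░■····░░░░░
░■····░░░░░

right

■■■■■■■■■■■
■■■■■■■■■■■
■■■■■■■■■■■
■■■■■■■■■■■
■■■■■■■■░░░
■■···◆·■░░░
■■·····■░░░
■■·····■░░░
·····░░░░░░
■····░░░░░░
■····░░░░░░

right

■■■■■■■■■■■
■■■■■■■■■■■
■■■■■■■■■■■
■■■■■■■■■■■
■■■■■■■■░░■
■····◆■■░░■
■·····■■░░■
■·····■■░░■
····░░░░░░■
····░░░░░░■
····░░░░░░■

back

■■■■■■■■■■■
■■■■■■■■■■■
■■■■■■■■■■■
■■■■■■■■░░■
■·····■■░░■
■····◆■■░░■
■·····■■░░■
······■■░░■
····░░░░░░■
····░░░░░░■
░░░░░░░░░░■

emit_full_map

■■■■■■■■■
■■·····■■
■■····◆■■
■■·····■■
·······■■
■····░░░░
■····░░░░

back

■■■■■■■■■■■
■■■■■■■■■■■
■■■■■■■■░░■
■·····■■░░■
■·····■■░░■
■····◆■■░░■
······■■░░■
······■■░░■
····░░░░░░■
░░░░░░░░░░■
░░░░░░░░░░■

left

■■■■■■■■■■■
■■■■■■■■■■■
■■■■■■■■■░░
■■·····■■░░
■■·····■■░░
■■···◆·■■░░
·······■■░░
■······■■░░
■····░░░░░░
░░░░░░░░░░░
░░░░░░░░░░░

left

■■■■■■■■■■■
■■■■■■■■■■■
░■■■■■■■■■░
░■■·····■■░
░■■·····■■░
░■■··◆··■■░
░·······■■░
░■······■■░
░■····░░░░░
░░░░░░░░░░░
░░░░░░░░░░░

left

■■■■■■■■■■■
■■■■■■■■■■■
░░■■■■■■■■■
░░■■·····■■
░░■■·····■■
░░■■·◆···■■
░░·······■■
░░■······■■
░░■····░░░░
░░░░░░░░░░░
░░░░░░░░░░░

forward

■■■■■■■■■■■
■■■■■■■■■■■
■■■■■■■■■■■
░░■■■■■■■■■
░░■■·····■■
░░■■·◆···■■
░░■■·····■■
░░·······■■
░░■······■■
░░■····░░░░
░░░░░░░░░░░

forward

■■■■■■■■■■■
■■■■■■■■■■■
■■■■■■■■■■■
■■■■■■■■■■■
░░■■■■■■■■■
░░■■·◆···■■
░░■■·····■■
░░■■·····■■
░░·······■■
░░■······■■
░░■····░░░░

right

■■■■■■■■■■■
■■■■■■■■■■■
■■■■■■■■■■■
■■■■■■■■■■■
░■■■■■■■■■░
░■■··◆··■■░
░■■·····■■░
░■■·····■■░
░·······■■░
░■······■■░
░■····░░░░░

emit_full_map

■■■■■■■■■
■■··◆··■■
■■·····■■
■■·····■■
·······■■
■······■■
■····░░░░

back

■■■■■■■■■■■
■■■■■■■■■■■
■■■■■■■■■■■
░■■■■■■■■■░
░■■·····■■░
░■■··◆··■■░
░■■·····■■░
░·······■■░
░■······■■░
░■····░░░░░
░░░░░░░░░░░

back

■■■■■■■■■■■
■■■■■■■■■■■
░■■■■■■■■■░
░■■·····■■░
░■■·····■■░
░■■··◆··■■░
░·······■■░
░■······■■░
░■····░░░░░
░░░░░░░░░░░
░░░░░░░░░░░

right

■■■■■■■■■■■
■■■■■■■■■■■
■■■■■■■■■░░
■■·····■■░░
■■·····■■░░
■■···◆·■■░░
·······■■░░
■······■■░░
■····░░░░░░
░░░░░░░░░░░
░░░░░░░░░░░

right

■■■■■■■■■■■
■■■■■■■■■■■
■■■■■■■■░░■
■·····■■░░■
■·····■■░░■
■····◆■■░░■
······■■░░■
······■■░░■
····░░░░░░■
░░░░░░░░░░■
░░░░░░░░░░■

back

■■■■■■■■■■■
■■■■■■■■░░■
■·····■■░░■
■·····■■░░■
■·····■■░░■
·····◆■■░░■
······■■░░■
······■■░░■
░░░░░░░░░░■
░░░░░░░░░░■
░░░░░░░░░░■

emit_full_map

■■■■■■■■■
■■·····■■
■■·····■■
■■·····■■
······◆■■
■······■■
■······■■

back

■■■■■■■■░░■
■·····■■░░■
■·····■■░░■
■·····■■░░■
······■■░░■
·····◆■■░░■
······■■░░■
░░░■■■■■░░■
░░░░░░░░░░■
░░░░░░░░░░■
░░░░░░░░░░■

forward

■■■■■■■■■■■
■■■■■■■■░░■
■·····■■░░■
■·····■■░░■
■·····■■░░■
·····◆■■░░■
······■■░░■
······■■░░■
░░░■■■■■░░■
░░░░░░░░░░■
░░░░░░░░░░■

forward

■■■■■■■■■■■
■■■■■■■■■■■
■■■■■■■■░░■
■·····■■░░■
■·····■■░░■
■····◆■■░░■
······■■░░■
······■■░░■
······■■░░■
░░░■■■■■░░■
░░░░░░░░░░■

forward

■■■■■■■■■■■
■■■■■■■■■■■
■■■■■■■■■■■
■■■■■■■■░░■
■·····■■░░■
■····◆■■░░■
■·····■■░░■
······■■░░■
······■■░░■
······■■░░■
░░░■■■■■░░■

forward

■■■■■■■■■■■
■■■■■■■■■■■
■■■■■■■■■■■
■■■■■■■■■■■
■■■■■■■■░░■
■····◆■■░░■
■·····■■░░■
■·····■■░░■
······■■░░■
······■■░░■
······■■░░■

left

■■■■■■■■■■■
■■■■■■■■■■■
■■■■■■■■■■■
■■■■■■■■■■■
■■■■■■■■■░░
■■···◆·■■░░
■■·····■■░░
■■·····■■░░
·······■■░░
■······■■░░
■······■■░░

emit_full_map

■■■■■■■■■
■■···◆·■■
■■·····■■
■■·····■■
·······■■
■······■■
■······■■
░░░░■■■■■

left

■■■■■■■■■■■
■■■■■■■■■■■
■■■■■■■■■■■
■■■■■■■■■■■
░■■■■■■■■■░
░■■··◆··■■░
░■■·····■■░
░■■·····■■░
░·······■■░
░■······■■░
░■······■■░

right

■■■■■■■■■■■
■■■■■■■■■■■
■■■■■■■■■■■
■■■■■■■■■■■
■■■■■■■■■░░
■■···◆·■■░░
■■·····■■░░
■■·····■■░░
·······■■░░
■······■■░░
■······■■░░

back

■■■■■■■■■■■
■■■■■■■■■■■
■■■■■■■■■■■
■■■■■■■■■░░
■■·····■■░░
■■···◆·■■░░
■■·····■■░░
·······■■░░
■······■■░░
■······■■░░
░░░░■■■■■░░

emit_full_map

■■■■■■■■■
■■·····■■
■■···◆·■■
■■·····■■
·······■■
■······■■
■······■■
░░░░■■■■■


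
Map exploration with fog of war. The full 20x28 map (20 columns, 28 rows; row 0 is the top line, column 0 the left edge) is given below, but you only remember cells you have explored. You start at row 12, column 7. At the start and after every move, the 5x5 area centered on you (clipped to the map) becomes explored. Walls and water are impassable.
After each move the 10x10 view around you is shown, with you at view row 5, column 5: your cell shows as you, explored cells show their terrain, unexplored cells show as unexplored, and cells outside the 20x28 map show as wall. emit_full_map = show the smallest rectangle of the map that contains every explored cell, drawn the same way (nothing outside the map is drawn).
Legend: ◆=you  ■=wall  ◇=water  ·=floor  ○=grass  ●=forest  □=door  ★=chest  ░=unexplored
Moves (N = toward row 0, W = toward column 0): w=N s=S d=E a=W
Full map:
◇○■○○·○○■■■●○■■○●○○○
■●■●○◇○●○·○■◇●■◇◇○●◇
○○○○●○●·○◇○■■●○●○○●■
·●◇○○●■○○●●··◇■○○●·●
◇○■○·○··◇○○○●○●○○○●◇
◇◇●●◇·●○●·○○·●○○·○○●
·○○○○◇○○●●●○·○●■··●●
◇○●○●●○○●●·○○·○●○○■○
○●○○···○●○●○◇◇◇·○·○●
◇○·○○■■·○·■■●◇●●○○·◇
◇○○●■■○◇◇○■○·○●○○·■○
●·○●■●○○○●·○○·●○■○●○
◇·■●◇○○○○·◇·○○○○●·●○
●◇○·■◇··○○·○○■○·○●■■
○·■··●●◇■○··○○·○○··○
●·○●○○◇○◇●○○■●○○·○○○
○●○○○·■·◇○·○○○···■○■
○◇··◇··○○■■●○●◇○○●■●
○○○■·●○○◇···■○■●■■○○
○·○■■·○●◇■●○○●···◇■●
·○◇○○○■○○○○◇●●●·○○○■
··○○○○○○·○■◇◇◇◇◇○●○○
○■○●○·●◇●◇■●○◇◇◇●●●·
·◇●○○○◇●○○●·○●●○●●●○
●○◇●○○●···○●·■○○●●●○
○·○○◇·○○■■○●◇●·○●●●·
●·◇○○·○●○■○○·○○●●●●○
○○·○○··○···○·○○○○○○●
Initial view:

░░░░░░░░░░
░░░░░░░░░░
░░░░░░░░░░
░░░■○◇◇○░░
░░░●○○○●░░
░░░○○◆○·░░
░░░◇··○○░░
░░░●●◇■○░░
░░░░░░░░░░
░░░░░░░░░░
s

░░░░░░░░░░
░░░░░░░░░░
░░░■○◇◇○░░
░░░●○○○●░░
░░░○○○○·░░
░░░◇·◆○○░░
░░░●●◇■○░░
░░░○◇○◇●░░
░░░░░░░░░░
░░░░░░░░░░

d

░░░░░░░░░░
░░░░░░░░░░
░░■○◇◇○░░░
░░●○○○●·░░
░░○○○○·◇░░
░░◇··◆○·░░
░░●●◇■○·░░
░░○◇○◇●○░░
░░░░░░░░░░
░░░░░░░░░░

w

░░░░░░░░░░
░░░░░░░░░░
░░░░░░░░░░
░░■○◇◇○■░░
░░●○○○●·░░
░░○○○◆·◇░░
░░◇··○○·░░
░░●●◇■○·░░
░░○◇○◇●○░░
░░░░░░░░░░

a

░░░░░░░░░░
░░░░░░░░░░
░░░░░░░░░░
░░░■○◇◇○■░
░░░●○○○●·░
░░░○○◆○·◇░
░░░◇··○○·░
░░░●●◇■○·░
░░░○◇○◇●○░
░░░░░░░░░░

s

░░░░░░░░░░
░░░░░░░░░░
░░░■○◇◇○■░
░░░●○○○●·░
░░░○○○○·◇░
░░░◇·◆○○·░
░░░●●◇■○·░
░░░○◇○◇●○░
░░░░░░░░░░
░░░░░░░░░░

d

░░░░░░░░░░
░░░░░░░░░░
░░■○◇◇○■░░
░░●○○○●·░░
░░○○○○·◇░░
░░◇··◆○·░░
░░●●◇■○·░░
░░○◇○◇●○░░
░░░░░░░░░░
░░░░░░░░░░

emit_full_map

■○◇◇○■
●○○○●·
○○○○·◇
◇··◆○·
●●◇■○·
○◇○◇●○

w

░░░░░░░░░░
░░░░░░░░░░
░░░░░░░░░░
░░■○◇◇○■░░
░░●○○○●·░░
░░○○○◆·◇░░
░░◇··○○·░░
░░●●◇■○·░░
░░○◇○◇●○░░
░░░░░░░░░░

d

░░░░░░░░░░
░░░░░░░░░░
░░░░░░░░░░
░■○◇◇○■○░░
░●○○○●·○░░
░○○○○◆◇·░░
░◇··○○·○░░
░●●◇■○··░░
░○◇○◇●○░░░
░░░░░░░░░░

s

░░░░░░░░░░
░░░░░░░░░░
░■○◇◇○■○░░
░●○○○●·○░░
░○○○○·◇·░░
░◇··○◆·○░░
░●●◇■○··░░
░○◇○◇●○○░░
░░░░░░░░░░
░░░░░░░░░░

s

░░░░░░░░░░
░■○◇◇○■○░░
░●○○○●·○░░
░○○○○·◇·░░
░◇··○○·○░░
░●●◇■◆··░░
░○◇○◇●○○░░
░░░·◇○·○░░
░░░░░░░░░░
░░░░░░░░░░

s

░■○◇◇○■○░░
░●○○○●·○░░
░○○○○·◇·░░
░◇··○○·○░░
░●●◇■○··░░
░○◇○◇◆○○░░
░░░·◇○·○░░
░░░○○■■●░░
░░░░░░░░░░
░░░░░░░░░░

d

■○◇◇○■○░░░
●○○○●·○░░░
○○○○·◇·░░░
◇··○○·○○░░
●●◇■○··○░░
○◇○◇●◆○■░░
░░·◇○·○○░░
░░○○■■●○░░
░░░░░░░░░░
░░░░░░░░░░

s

●○○○●·○░░░
○○○○·◇·░░░
◇··○○·○○░░
●●◇■○··○░░
○◇○◇●○○■░░
░░·◇○◆○○░░
░░○○■■●○░░
░░░◇···■░░
░░░░░░░░░░
░░░░░░░░░░

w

■○◇◇○■○░░░
●○○○●·○░░░
○○○○·◇·░░░
◇··○○·○○░░
●●◇■○··○░░
○◇○◇●◆○■░░
░░·◇○·○○░░
░░○○■■●○░░
░░░◇···■░░
░░░░░░░░░░

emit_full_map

■○◇◇○■○░
●○○○●·○░
○○○○·◇·░
◇··○○·○○
●●◇■○··○
○◇○◇●◆○■
░░·◇○·○○
░░○○■■●○
░░░◇···■

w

░░░░░░░░░░
■○◇◇○■○░░░
●○○○●·○░░░
○○○○·◇·○░░
◇··○○·○○░░
●●◇■○◆·○░░
○◇○◇●○○■░░
░░·◇○·○○░░
░░○○■■●○░░
░░░◇···■░░

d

░░░░░░░░░░
○◇◇○■○░░░░
○○○●·○░░░░
○○○·◇·○○░░
··○○·○○■░░
●◇■○·◆○○░░
◇○◇●○○■●░░
░·◇○·○○○░░
░○○■■●○░░░
░░◇···■░░░

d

░░░░░░░░░░
◇◇○■○░░░░░
○○●·○░░░░░
○○·◇·○○○░░
·○○·○○■○░░
◇■○··◆○·░░
○◇●○○■●○░░
·◇○·○○○·░░
○○■■●○░░░░
░◇···■░░░░

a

░░░░░░░░░░
○◇◇○■○░░░░
○○○●·○░░░░
○○○·◇·○○○░
··○○·○○■○░
●◇■○·◆○○·░
◇○◇●○○■●○░
░·◇○·○○○·░
░○○■■●○░░░
░░◇···■░░░

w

░░░░░░░░░░
░░░░░░░░░░
○◇◇○■○░░░░
○○○●·○○·░░
○○○·◇·○○○░
··○○·◆○■○░
●◇■○··○○·░
◇○◇●○○■●○░
░·◇○·○○○·░
░○○■■●○░░░

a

░░░░░░░░░░
░░░░░░░░░░
■○◇◇○■○░░░
●○○○●·○○·░
○○○○·◇·○○○
◇··○○◆○○■○
●●◇■○··○○·
○◇○◇●○○■●○
░░·◇○·○○○·
░░○○■■●○░░

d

░░░░░░░░░░
░░░░░░░░░░
○◇◇○■○░░░░
○○○●·○○·░░
○○○·◇·○○○░
··○○·◆○■○░
●◇■○··○○·░
◇○◇●○○■●○░
░·◇○·○○○·░
░○○■■●○░░░

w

░░░░░░░░░░
░░░░░░░░░░
░░░░░░░░░░
○◇◇○■○·○░░
○○○●·○○·░░
○○○·◇◆○○○░
··○○·○○■○░
●◇■○··○○·░
◇○◇●○○■●○░
░·◇○·○○○·░

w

░░░░░░░░░░
░░░░░░░░░░
░░░░░░░░░░
░░░·■■●◇░░
○◇◇○■○·○░░
○○○●·◆○·░░
○○○·◇·○○○░
··○○·○○■○░
●◇■○··○○·░
◇○◇●○○■●○░

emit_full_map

░░░░·■■●◇░
■○◇◇○■○·○░
●○○○●·◆○·░
○○○○·◇·○○○
◇··○○·○○■○
●●◇■○··○○·
○◇○◇●○○■●○
░░·◇○·○○○·
░░○○■■●○░░
░░░◇···■░░

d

░░░░░░░░░░
░░░░░░░░░░
░░░░░░░░░░
░░·■■●◇●░░
◇◇○■○·○●░░
○○●·○◆·●░░
○○·◇·○○○░░
·○○·○○■○░░
◇■○··○○·░░
○◇●○○■●○░░

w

░░░░░░░░░░
░░░░░░░░░░
░░░░░░░░░░
░░░●○◇◇◇░░
░░·■■●◇●░░
◇◇○■○◆○●░░
○○●·○○·●░░
○○·◇·○○○░░
·○○·○○■○░░
◇■○··○○·░░

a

░░░░░░░░░░
░░░░░░░░░░
░░░░░░░░░░
░░░○●○◇◇◇░
░░░·■■●◇●░
○◇◇○■◆·○●░
○○○●·○○·●░
○○○·◇·○○○░
··○○·○○■○░
●◇■○··○○·░

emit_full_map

░░░░○●○◇◇◇
░░░░·■■●◇●
■○◇◇○■◆·○●
●○○○●·○○·●
○○○○·◇·○○○
◇··○○·○○■○
●●◇■○··○○·
○◇○◇●○○■●○
░░·◇○·○○○·
░░○○■■●○░░
░░░◇···■░░
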